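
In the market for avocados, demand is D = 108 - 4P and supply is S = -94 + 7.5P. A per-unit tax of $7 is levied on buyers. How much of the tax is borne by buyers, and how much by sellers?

Buyers bear 105/23, sellers bear 56/23

Pre-tax equilibrium: P* = 404/23, Q* = 868/23.
Tax on buyers shifts demand to D = 108 − 4(P + 7) = 80 - 4P.
80 - 4P = -94 + 7.5P gives seller price Ps = 348/23; buyers pay Pb = 348/23 + 7 = 509/23.
New quantity: Q = 108 − 4(509/23) = 448/23.
Buyer burden = 509/23 − 404/23 = 105/23; seller burden = 404/23 − 348/23 = 56/23.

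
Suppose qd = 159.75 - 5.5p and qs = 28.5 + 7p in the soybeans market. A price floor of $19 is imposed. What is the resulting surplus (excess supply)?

Equilibrium price would be p* = 10.5, so the floor at 19 binds.
At p = 19: qd = 55.25, qs = 161.5.
Surplus = 161.5 − 55.25 = 106.25.

Surplus = 106.25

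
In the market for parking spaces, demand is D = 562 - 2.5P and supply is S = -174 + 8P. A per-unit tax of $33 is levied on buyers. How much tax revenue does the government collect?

Pre-tax equilibrium: P* = 1472/21, Q* = 8122/21.
Tax on buyers shifts demand to D = 562 − 2.5(P + 33) = 479.5 - 2.5P.
479.5 - 2.5P = -174 + 8P gives seller price Ps = 1307/21; buyers pay Pb = 1307/21 + 33 = 2000/21.
New quantity: Q = 562 − 2.5(2000/21) = 6802/21.
Revenue = 33 × 6802/21 = 74822/7.

Tax revenue = 74822/7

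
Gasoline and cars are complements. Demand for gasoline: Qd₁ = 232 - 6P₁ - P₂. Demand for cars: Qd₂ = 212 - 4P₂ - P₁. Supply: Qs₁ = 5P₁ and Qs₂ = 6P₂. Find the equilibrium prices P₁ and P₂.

Market 1: 232 - 6P₁ - P₂ = 5P₁ → 11P₁ + P₂ = 232.
Market 2: 10P₂ + P₁ = 212.
Eliminating P₂: 10×(1) − 1×(2) gives 109P₁ = 2108, so P₁ = 2108/109.
Back-substitute into (2): P₂ = (212 − 1×2108/109) / 10 = 2100/109.

P₁ = 2108/109, P₂ = 2100/109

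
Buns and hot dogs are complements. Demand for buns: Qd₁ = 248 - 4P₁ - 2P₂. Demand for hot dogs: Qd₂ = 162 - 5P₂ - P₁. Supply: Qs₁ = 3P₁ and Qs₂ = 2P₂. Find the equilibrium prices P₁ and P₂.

P₁ = 1412/47, P₂ = 886/47

Market 1: 248 - 4P₁ - 2P₂ = 3P₁ → 7P₁ + 2P₂ = 248.
Market 2: 7P₂ + P₁ = 162.
Eliminating P₂: 7×(1) − 2×(2) gives 47P₁ = 1412, so P₁ = 1412/47.
Back-substitute into (2): P₂ = (162 − 1×1412/47) / 7 = 886/47.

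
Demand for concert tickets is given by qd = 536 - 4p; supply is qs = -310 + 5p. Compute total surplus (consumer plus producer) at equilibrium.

Total surplus = 5760

Equilibrium: 536 - 4p = -310 + 5p gives p* = 94, q* = 160.
Demand choke price: p = 134; supply starts at p = 62.
CS = ½(134 − 94)(160) = 3200; PS = ½(94 − 62)(160) = 2560.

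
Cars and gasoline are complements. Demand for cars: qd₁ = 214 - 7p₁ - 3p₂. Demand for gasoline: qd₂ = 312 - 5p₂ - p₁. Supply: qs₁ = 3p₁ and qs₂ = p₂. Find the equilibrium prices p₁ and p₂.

Market 1: 214 - 7p₁ - 3p₂ = 3p₁ → 10p₁ + 3p₂ = 214.
Market 2: 6p₂ + p₁ = 312.
Eliminating p₂: 6×(1) − 3×(2) gives 57p₁ = 348, so p₁ = 116/19.
Back-substitute into (2): p₂ = (312 − 1×116/19) / 6 = 2906/57.

p₁ = 116/19, p₂ = 2906/57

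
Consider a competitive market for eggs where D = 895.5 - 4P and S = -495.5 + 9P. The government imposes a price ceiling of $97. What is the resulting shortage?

Equilibrium price would be P* = 107, so the ceiling at 97 binds.
At P = 97: D = 895.5 − 4(97) = 507.5, S = -495.5 + 9(97) = 377.5.
Shortage = 507.5 − 377.5 = 130.

Shortage = 130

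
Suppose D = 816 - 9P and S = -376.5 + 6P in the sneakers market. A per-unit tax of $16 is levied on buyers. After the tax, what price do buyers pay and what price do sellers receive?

Pre-tax equilibrium: P* = 79.5, Q* = 100.5.
Tax on buyers shifts demand to D = 816 − 9(P + 16) = 672 - 9P.
672 - 9P = -376.5 + 6P gives seller price Ps = 69.9; buyers pay Pb = 69.9 + 16 = 85.9.
New quantity: Q = 816 − 9(85.9) = 42.9.

Buyers pay $85.9, sellers receive $69.9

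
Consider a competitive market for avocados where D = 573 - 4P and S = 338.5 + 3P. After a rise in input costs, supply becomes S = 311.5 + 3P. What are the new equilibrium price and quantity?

Original equilibrium: P* = 33.5, Q* = 439.
New equilibrium: 573 - 4P = 311.5 + 3P, so 261.5 = 7P and P' = 523/14; Q' = 573 − 4(523/14) = 2965/7.

P' = 523/14, Q' = 2965/7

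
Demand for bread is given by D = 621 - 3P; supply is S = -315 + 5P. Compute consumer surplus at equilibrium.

Equilibrium: 621 - 3P = -315 + 5P gives P* = 117, Q* = 270.
Demand choke price (D = 0): P = 207.
CS = ½(207 − 117)(270) = 12150.

Consumer surplus = 12150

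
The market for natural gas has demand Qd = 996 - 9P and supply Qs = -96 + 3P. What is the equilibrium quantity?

Set Qd = Qs: 996 - 9P = -96 + 3P.
1092 = 12P, so P* = 91.
Q* = 996 − 9(91) = 177.

Q* = 177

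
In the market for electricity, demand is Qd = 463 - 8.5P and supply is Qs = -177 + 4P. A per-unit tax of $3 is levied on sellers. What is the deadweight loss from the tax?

Deadweight loss = 12.24

Pre-tax equilibrium: P* = 51.2, Q* = 27.8.
Tax on sellers shifts supply to Qs = -177 + 4(P − 3) = -189 + 4P.
463 - 8.5P = -189 + 4P gives buyer price Pb = 52.16; sellers receive Ps = 52.16 − 3 = 49.16.
New quantity: Q = 463 − 8.5(52.16) = 19.64.
DWL = ½ × 3 × (27.8 − 19.64) = 12.24.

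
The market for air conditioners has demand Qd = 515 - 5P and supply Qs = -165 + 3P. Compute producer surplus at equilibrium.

Equilibrium: 515 - 5P = -165 + 3P gives P* = 85, Q* = 90.
Supply starts at P = 55 (where Qs = 0).
PS = ½(85 − 55)(90) = 1350.

Producer surplus = 1350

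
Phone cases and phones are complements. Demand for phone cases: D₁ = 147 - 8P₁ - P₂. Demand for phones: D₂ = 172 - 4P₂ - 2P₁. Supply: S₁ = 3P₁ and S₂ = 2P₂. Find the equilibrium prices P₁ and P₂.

P₁ = 11.09375, P₂ = 24.96875

Market 1: 147 - 8P₁ - P₂ = 3P₁ → 11P₁ + P₂ = 147.
Market 2: 6P₂ + 2P₁ = 172.
Eliminating P₂: 6×(1) − 1×(2) gives 64P₁ = 710, so P₁ = 11.09375.
Back-substitute into (2): P₂ = (172 − 2×11.09375) / 6 = 24.96875.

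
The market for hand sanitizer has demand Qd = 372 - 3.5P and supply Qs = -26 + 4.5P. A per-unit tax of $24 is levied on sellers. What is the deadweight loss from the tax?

Pre-tax equilibrium: P* = 49.75, Q* = 197.875.
Tax on sellers shifts supply to Qs = -26 + 4.5(P − 24) = -134 + 4.5P.
372 - 3.5P = -134 + 4.5P gives buyer price Pb = 63.25; sellers receive Ps = 63.25 − 24 = 39.25.
New quantity: Q = 372 − 3.5(63.25) = 150.625.
DWL = ½ × 24 × (197.875 − 150.625) = 567.

Deadweight loss = 567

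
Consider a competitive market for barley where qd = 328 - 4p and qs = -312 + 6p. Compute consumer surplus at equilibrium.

Consumer surplus = 648

Equilibrium: 328 - 4p = -312 + 6p gives p* = 64, q* = 72.
Demand choke price (qd = 0): p = 82.
CS = ½(82 − 64)(72) = 648.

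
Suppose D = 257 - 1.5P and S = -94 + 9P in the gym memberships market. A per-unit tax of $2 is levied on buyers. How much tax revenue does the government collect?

Tax revenue = 2860/7

Pre-tax equilibrium: P* = 234/7, Q* = 1448/7.
Tax on buyers shifts demand to D = 257 − 1.5(P + 2) = 254 - 1.5P.
254 - 1.5P = -94 + 9P gives seller price Ps = 232/7; buyers pay Pb = 232/7 + 2 = 246/7.
New quantity: Q = 257 − 1.5(246/7) = 1430/7.
Revenue = 2 × 1430/7 = 2860/7.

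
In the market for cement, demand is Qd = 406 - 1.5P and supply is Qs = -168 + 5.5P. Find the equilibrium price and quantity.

Set Qd = Qs: 406 - 1.5P = -168 + 5.5P.
574 = 7P, so P* = 82.
Q* = 406 − 1.5(82) = 283.

P* = 82, Q* = 283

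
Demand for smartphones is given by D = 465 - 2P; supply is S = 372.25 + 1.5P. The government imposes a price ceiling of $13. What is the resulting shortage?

Shortage = 47.25

Equilibrium price would be P* = 26.5, so the ceiling at 13 binds.
At P = 13: D = 465 − 2(13) = 439, S = 372.25 + 1.5(13) = 391.75.
Shortage = 439 − 391.75 = 47.25.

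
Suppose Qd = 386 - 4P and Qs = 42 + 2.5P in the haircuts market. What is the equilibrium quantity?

Q* = 2266/13

Set Qd = Qs: 386 - 4P = 42 + 2.5P.
344 = 6.5P, so P* = 688/13.
Q* = 386 − 4(688/13) = 2266/13.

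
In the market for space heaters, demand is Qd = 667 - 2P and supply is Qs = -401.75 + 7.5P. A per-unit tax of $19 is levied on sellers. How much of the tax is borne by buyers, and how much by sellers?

Buyers bear $15, sellers bear $4

Pre-tax equilibrium: P* = 112.5, Q* = 442.
Tax on sellers shifts supply to Qs = -401.75 + 7.5(P − 19) = -544.25 + 7.5P.
667 - 2P = -544.25 + 7.5P gives buyer price Pb = 127.5; sellers receive Ps = 127.5 − 19 = 108.5.
New quantity: Q = 667 − 2(127.5) = 412.
Buyer burden = 127.5 − 112.5 = 15; seller burden = 112.5 − 108.5 = 4.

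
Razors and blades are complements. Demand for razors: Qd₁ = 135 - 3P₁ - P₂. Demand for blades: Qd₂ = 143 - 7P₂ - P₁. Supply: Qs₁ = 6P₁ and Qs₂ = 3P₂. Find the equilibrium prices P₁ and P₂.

Market 1: 135 - 3P₁ - P₂ = 6P₁ → 9P₁ + P₂ = 135.
Market 2: 10P₂ + P₁ = 143.
Eliminating P₂: 10×(1) − 1×(2) gives 89P₁ = 1207, so P₁ = 1207/89.
Back-substitute into (2): P₂ = (143 − 1×1207/89) / 10 = 1152/89.

P₁ = 1207/89, P₂ = 1152/89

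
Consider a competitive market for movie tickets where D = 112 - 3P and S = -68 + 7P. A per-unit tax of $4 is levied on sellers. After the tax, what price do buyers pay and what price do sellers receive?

Buyers pay $20.8, sellers receive $16.8

Pre-tax equilibrium: P* = 18, Q* = 58.
Tax on sellers shifts supply to S = -68 + 7(P − 4) = -96 + 7P.
112 - 3P = -96 + 7P gives buyer price Pb = 20.8; sellers receive Ps = 20.8 − 4 = 16.8.
New quantity: Q = 112 − 3(20.8) = 49.6.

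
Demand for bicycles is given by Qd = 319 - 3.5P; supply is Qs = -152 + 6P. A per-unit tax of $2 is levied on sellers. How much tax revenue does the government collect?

Tax revenue = 5360/19

Pre-tax equilibrium: P* = 942/19, Q* = 2764/19.
Tax on sellers shifts supply to Qs = -152 + 6(P − 2) = -164 + 6P.
319 - 3.5P = -164 + 6P gives buyer price Pb = 966/19; sellers receive Ps = 966/19 − 2 = 928/19.
New quantity: Q = 319 − 3.5(966/19) = 2680/19.
Revenue = 2 × 2680/19 = 5360/19.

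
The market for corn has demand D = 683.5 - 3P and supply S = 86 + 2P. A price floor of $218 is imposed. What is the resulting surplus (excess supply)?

Equilibrium price would be P* = 119.5, so the floor at 218 binds.
At P = 218: D = 29.5, S = 522.
Surplus = 522 − 29.5 = 492.5.

Surplus = 492.5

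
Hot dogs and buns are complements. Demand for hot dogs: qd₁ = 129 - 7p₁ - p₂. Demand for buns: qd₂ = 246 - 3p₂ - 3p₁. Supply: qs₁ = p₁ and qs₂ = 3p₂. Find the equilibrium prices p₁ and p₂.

Market 1: 129 - 7p₁ - p₂ = p₁ → 8p₁ + p₂ = 129.
Market 2: 6p₂ + 3p₁ = 246.
Eliminating p₂: 6×(1) − 1×(2) gives 45p₁ = 528, so p₁ = 176/15.
Back-substitute into (2): p₂ = (246 − 3×176/15) / 6 = 527/15.

p₁ = 176/15, p₂ = 527/15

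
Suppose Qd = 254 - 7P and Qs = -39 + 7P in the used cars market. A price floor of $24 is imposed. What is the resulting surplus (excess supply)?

Surplus = 43

Equilibrium price would be P* = 293/14, so the floor at 24 binds.
At P = 24: Qd = 86, Qs = 129.
Surplus = 129 − 86 = 43.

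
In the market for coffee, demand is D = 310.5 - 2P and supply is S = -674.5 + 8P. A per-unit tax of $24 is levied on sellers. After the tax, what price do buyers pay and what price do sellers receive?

Pre-tax equilibrium: P* = 98.5, Q* = 113.5.
Tax on sellers shifts supply to S = -674.5 + 8(P − 24) = -866.5 + 8P.
310.5 - 2P = -866.5 + 8P gives buyer price Pb = 117.7; sellers receive Ps = 117.7 − 24 = 93.7.
New quantity: Q = 310.5 − 2(117.7) = 75.1.

Buyers pay $117.7, sellers receive $93.7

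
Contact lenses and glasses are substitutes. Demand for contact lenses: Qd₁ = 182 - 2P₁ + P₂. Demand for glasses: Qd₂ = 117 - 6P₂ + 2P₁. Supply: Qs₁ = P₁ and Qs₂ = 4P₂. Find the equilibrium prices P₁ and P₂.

Market 1: 182 - 2P₁ + P₂ = P₁ → 3P₁ - P₂ = 182.
Market 2: 10P₂ - 2P₁ = 117.
Eliminating P₂: 10×(1) + 1×(2) gives 28P₁ = 1937, so P₁ = 1937/28.
Back-substitute into (2): P₂ = (117 + 2×1937/28) / 10 = 715/28.

P₁ = 1937/28, P₂ = 715/28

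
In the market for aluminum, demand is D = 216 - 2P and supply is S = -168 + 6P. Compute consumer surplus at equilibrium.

Equilibrium: 216 - 2P = -168 + 6P gives P* = 48, Q* = 120.
Demand choke price (D = 0): P = 108.
CS = ½(108 − 48)(120) = 3600.

Consumer surplus = 3600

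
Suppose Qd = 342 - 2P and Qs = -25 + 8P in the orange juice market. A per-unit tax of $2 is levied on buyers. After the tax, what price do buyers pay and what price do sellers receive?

Buyers pay $38.3, sellers receive $36.3

Pre-tax equilibrium: P* = 36.7, Q* = 268.6.
Tax on buyers shifts demand to Qd = 342 − 2(P + 2) = 338 - 2P.
338 - 2P = -25 + 8P gives seller price Ps = 36.3; buyers pay Pb = 36.3 + 2 = 38.3.
New quantity: Q = 342 − 2(38.3) = 265.4.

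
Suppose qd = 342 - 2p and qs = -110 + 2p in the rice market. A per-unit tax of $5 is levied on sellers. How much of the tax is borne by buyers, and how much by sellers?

Pre-tax equilibrium: p* = 113, q* = 116.
Tax on sellers shifts supply to qs = -110 + 2(p − 5) = -120 + 2p.
342 - 2p = -120 + 2p gives buyer price pb = 115.5; sellers receive ps = 115.5 − 5 = 110.5.
New quantity: q = 342 − 2(115.5) = 111.
Buyer burden = 115.5 − 113 = 2.5; seller burden = 113 − 110.5 = 2.5.

Buyers bear $2.5, sellers bear $2.5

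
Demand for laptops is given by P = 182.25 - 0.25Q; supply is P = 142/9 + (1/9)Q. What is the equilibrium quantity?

Set the two price expressions equal: 182.25 - 0.25Q = 142/9 + (1/9)Q.
5993/36 = (13/36)Q, so Q* = 461.
P* = 182.25 − (0.25)(461) = 67.

Q* = 461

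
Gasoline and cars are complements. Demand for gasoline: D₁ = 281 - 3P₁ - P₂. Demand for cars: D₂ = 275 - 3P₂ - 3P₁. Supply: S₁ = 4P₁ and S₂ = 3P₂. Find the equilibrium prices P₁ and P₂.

P₁ = 1411/39, P₂ = 1082/39

Market 1: 281 - 3P₁ - P₂ = 4P₁ → 7P₁ + P₂ = 281.
Market 2: 6P₂ + 3P₁ = 275.
Eliminating P₂: 6×(1) − 1×(2) gives 39P₁ = 1411, so P₁ = 1411/39.
Back-substitute into (2): P₂ = (275 − 3×1411/39) / 6 = 1082/39.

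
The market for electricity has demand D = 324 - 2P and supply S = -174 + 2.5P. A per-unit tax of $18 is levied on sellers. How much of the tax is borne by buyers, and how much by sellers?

Pre-tax equilibrium: P* = 332/3, Q* = 308/3.
Tax on sellers shifts supply to S = -174 + 2.5(P − 18) = -219 + 2.5P.
324 - 2P = -219 + 2.5P gives buyer price Pb = 362/3; sellers receive Ps = 362/3 − 18 = 308/3.
New quantity: Q = 324 − 2(362/3) = 248/3.
Buyer burden = 362/3 − 332/3 = 10; seller burden = 332/3 − 308/3 = 8.

Buyers bear $10, sellers bear $8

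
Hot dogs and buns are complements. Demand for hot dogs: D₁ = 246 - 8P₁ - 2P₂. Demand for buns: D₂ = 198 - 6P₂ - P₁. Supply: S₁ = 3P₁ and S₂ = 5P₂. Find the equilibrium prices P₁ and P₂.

Market 1: 246 - 8P₁ - 2P₂ = 3P₁ → 11P₁ + 2P₂ = 246.
Market 2: 11P₂ + P₁ = 198.
Eliminating P₂: 11×(1) − 2×(2) gives 119P₁ = 2310, so P₁ = 330/17.
Back-substitute into (2): P₂ = (198 − 1×330/17) / 11 = 276/17.

P₁ = 330/17, P₂ = 276/17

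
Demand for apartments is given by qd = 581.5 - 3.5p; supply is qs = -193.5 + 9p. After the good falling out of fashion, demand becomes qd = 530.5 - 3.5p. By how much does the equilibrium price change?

Δp = -4.08

Original equilibrium: p* = 62, q* = 364.5.
New equilibrium: 530.5 - 3.5p = -193.5 + 9p, so 724 = 12.5p and p' = 57.92; q' = 530.5 − 3.5(57.92) = 327.78.
Change in price: 57.92 − 62 = -4.08.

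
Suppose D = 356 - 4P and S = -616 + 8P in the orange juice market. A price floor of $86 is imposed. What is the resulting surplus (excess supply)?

Surplus = 60

Equilibrium price would be P* = 81, so the floor at 86 binds.
At P = 86: D = 12, S = 72.
Surplus = 72 − 12 = 60.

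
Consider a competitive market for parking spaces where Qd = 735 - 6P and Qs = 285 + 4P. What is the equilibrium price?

P* = 45

Set Qd = Qs: 735 - 6P = 285 + 4P.
450 = 10P, so P* = 45.
Q* = 735 − 6(45) = 465.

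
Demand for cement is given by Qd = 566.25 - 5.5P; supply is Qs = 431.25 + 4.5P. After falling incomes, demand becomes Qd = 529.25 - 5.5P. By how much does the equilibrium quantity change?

ΔQ = -16.65

Original equilibrium: P* = 13.5, Q* = 492.
New equilibrium: 529.25 - 5.5P = 431.25 + 4.5P, so 98 = 10P and P' = 9.8; Q' = 529.25 − 5.5(9.8) = 475.35.
Change in quantity: 475.35 − 492 = -16.65.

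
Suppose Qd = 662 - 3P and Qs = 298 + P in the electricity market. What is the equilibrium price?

P* = 91

Set Qd = Qs: 662 - 3P = 298 + P.
364 = 4P, so P* = 91.
Q* = 662 − 3(91) = 389.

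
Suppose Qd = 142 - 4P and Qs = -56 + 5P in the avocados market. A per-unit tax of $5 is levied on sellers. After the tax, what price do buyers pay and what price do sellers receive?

Buyers pay 223/9, sellers receive 178/9

Pre-tax equilibrium: P* = 22, Q* = 54.
Tax on sellers shifts supply to Qs = -56 + 5(P − 5) = -81 + 5P.
142 - 4P = -81 + 5P gives buyer price Pb = 223/9; sellers receive Ps = 223/9 − 5 = 178/9.
New quantity: Q = 142 − 4(223/9) = 386/9.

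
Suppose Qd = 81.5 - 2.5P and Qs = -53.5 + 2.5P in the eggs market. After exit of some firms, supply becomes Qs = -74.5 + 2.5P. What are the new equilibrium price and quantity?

P' = 31.2, Q' = 3.5

Original equilibrium: P* = 27, Q* = 14.
New equilibrium: 81.5 - 2.5P = -74.5 + 2.5P, so 156 = 5P and P' = 31.2; Q' = 81.5 − 2.5(31.2) = 3.5.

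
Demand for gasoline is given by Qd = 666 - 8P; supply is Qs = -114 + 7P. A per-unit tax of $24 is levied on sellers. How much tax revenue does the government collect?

Pre-tax equilibrium: P* = 52, Q* = 250.
Tax on sellers shifts supply to Qs = -114 + 7(P − 24) = -282 + 7P.
666 - 8P = -282 + 7P gives buyer price Pb = 63.2; sellers receive Ps = 63.2 − 24 = 39.2.
New quantity: Q = 666 − 8(63.2) = 160.4.
Revenue = 24 × 160.4 = 3849.6.

Tax revenue = 3849.6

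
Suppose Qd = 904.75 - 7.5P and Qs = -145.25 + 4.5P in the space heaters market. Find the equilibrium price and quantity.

Set Qd = Qs: 904.75 - 7.5P = -145.25 + 4.5P.
1050 = 12P, so P* = 87.5.
Q* = 904.75 − 7.5(87.5) = 248.5.

P* = 87.5, Q* = 248.5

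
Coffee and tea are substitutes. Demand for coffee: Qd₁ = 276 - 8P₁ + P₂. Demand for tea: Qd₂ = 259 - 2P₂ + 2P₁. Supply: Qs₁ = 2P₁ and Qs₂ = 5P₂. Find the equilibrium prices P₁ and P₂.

P₁ = 2191/68, P₂ = 1571/34

Market 1: 276 - 8P₁ + P₂ = 2P₁ → 10P₁ - P₂ = 276.
Market 2: 7P₂ - 2P₁ = 259.
Eliminating P₂: 7×(1) + 1×(2) gives 68P₁ = 2191, so P₁ = 2191/68.
Back-substitute into (2): P₂ = (259 + 2×2191/68) / 7 = 1571/34.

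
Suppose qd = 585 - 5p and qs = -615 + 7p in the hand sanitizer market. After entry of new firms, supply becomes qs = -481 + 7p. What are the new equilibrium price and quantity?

p' = 533/6, q' = 845/6

Original equilibrium: p* = 100, q* = 85.
New equilibrium: 585 - 5p = -481 + 7p, so 1066 = 12p and p' = 533/6; q' = 585 − 5(533/6) = 845/6.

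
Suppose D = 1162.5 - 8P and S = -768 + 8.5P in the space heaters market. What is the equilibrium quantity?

Set D = S: 1162.5 - 8P = -768 + 8.5P.
1930.5 = 16.5P, so P* = 117.
Q* = 1162.5 − 8(117) = 226.5.

Q* = 226.5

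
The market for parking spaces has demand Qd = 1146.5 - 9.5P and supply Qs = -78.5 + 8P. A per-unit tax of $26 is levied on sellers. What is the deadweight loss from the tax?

Deadweight loss = 51376/35

Pre-tax equilibrium: P* = 70, Q* = 481.5.
Tax on sellers shifts supply to Qs = -78.5 + 8(P − 26) = -286.5 + 8P.
1146.5 - 9.5P = -286.5 + 8P gives buyer price Pb = 2866/35; sellers receive Ps = 2866/35 − 26 = 1956/35.
New quantity: Q = 1146.5 − 9.5(2866/35) = 25801/70.
DWL = ½ × 26 × (481.5 − 25801/70) = 51376/35.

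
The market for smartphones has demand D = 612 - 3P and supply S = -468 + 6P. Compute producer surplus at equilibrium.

Equilibrium: 612 - 3P = -468 + 6P gives P* = 120, Q* = 252.
Supply starts at P = 78 (where S = 0).
PS = ½(120 − 78)(252) = 5292.

Producer surplus = 5292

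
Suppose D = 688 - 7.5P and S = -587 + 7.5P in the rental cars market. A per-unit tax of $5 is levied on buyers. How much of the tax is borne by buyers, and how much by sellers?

Pre-tax equilibrium: P* = 85, Q* = 50.5.
Tax on buyers shifts demand to D = 688 − 7.5(P + 5) = 650.5 - 7.5P.
650.5 - 7.5P = -587 + 7.5P gives seller price Ps = 82.5; buyers pay Pb = 82.5 + 5 = 87.5.
New quantity: Q = 688 − 7.5(87.5) = 31.75.
Buyer burden = 87.5 − 85 = 2.5; seller burden = 85 − 82.5 = 2.5.

Buyers bear $2.5, sellers bear $2.5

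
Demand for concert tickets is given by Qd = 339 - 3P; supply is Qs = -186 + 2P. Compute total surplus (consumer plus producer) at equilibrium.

Equilibrium: 339 - 3P = -186 + 2P gives P* = 105, Q* = 24.
Demand choke price: P = 113; supply starts at P = 93.
CS = ½(113 − 105)(24) = 96; PS = ½(105 − 93)(24) = 144.

Total surplus = 240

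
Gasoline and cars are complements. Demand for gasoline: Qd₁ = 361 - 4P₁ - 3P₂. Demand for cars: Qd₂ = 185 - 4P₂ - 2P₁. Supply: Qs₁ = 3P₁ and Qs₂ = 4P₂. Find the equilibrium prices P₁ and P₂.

Market 1: 361 - 4P₁ - 3P₂ = 3P₁ → 7P₁ + 3P₂ = 361.
Market 2: 8P₂ + 2P₁ = 185.
Eliminating P₂: 8×(1) − 3×(2) gives 50P₁ = 2333, so P₁ = 46.66.
Back-substitute into (2): P₂ = (185 − 2×46.66) / 8 = 11.46.

P₁ = 46.66, P₂ = 11.46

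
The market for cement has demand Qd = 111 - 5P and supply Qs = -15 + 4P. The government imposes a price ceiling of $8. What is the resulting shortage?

Shortage = 54

Equilibrium price would be P* = 14, so the ceiling at 8 binds.
At P = 8: Qd = 111 − 5(8) = 71, Qs = -15 + 4(8) = 17.
Shortage = 71 − 17 = 54.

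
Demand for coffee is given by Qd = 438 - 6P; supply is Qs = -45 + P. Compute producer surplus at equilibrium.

Equilibrium: 438 - 6P = -45 + P gives P* = 69, Q* = 24.
Supply starts at P = 45 (where Qs = 0).
PS = ½(69 − 45)(24) = 288.

Producer surplus = 288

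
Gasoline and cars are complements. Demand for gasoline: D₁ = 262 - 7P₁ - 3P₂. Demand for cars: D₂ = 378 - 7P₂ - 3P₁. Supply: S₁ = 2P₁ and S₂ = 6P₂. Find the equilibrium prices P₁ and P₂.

P₁ = 568/27, P₂ = 218/9

Market 1: 262 - 7P₁ - 3P₂ = 2P₁ → 9P₁ + 3P₂ = 262.
Market 2: 13P₂ + 3P₁ = 378.
Eliminating P₂: 13×(1) − 3×(2) gives 108P₁ = 2272, so P₁ = 568/27.
Back-substitute into (2): P₂ = (378 − 3×568/27) / 13 = 218/9.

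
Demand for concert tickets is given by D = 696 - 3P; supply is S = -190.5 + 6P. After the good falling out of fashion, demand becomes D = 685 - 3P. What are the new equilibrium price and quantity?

P' = 1751/18, Q' = 2359/6

Original equilibrium: P* = 98.5, Q* = 400.5.
New equilibrium: 685 - 3P = -190.5 + 6P, so 875.5 = 9P and P' = 1751/18; Q' = 685 − 3(1751/18) = 2359/6.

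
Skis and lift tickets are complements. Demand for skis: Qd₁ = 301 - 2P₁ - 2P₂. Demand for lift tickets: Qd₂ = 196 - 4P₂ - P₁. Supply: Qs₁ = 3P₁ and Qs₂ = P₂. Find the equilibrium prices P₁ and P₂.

P₁ = 1113/23, P₂ = 679/23

Market 1: 301 - 2P₁ - 2P₂ = 3P₁ → 5P₁ + 2P₂ = 301.
Market 2: 5P₂ + P₁ = 196.
Eliminating P₂: 5×(1) − 2×(2) gives 23P₁ = 1113, so P₁ = 1113/23.
Back-substitute into (2): P₂ = (196 − 1×1113/23) / 5 = 679/23.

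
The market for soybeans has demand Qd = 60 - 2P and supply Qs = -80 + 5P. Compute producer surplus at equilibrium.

Producer surplus = 40

Equilibrium: 60 - 2P = -80 + 5P gives P* = 20, Q* = 20.
Supply starts at P = 16 (where Qs = 0).
PS = ½(20 − 16)(20) = 40.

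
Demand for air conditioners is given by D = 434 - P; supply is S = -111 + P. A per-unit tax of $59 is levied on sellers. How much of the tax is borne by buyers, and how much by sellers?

Buyers bear $29.5, sellers bear $29.5

Pre-tax equilibrium: P* = 272.5, Q* = 161.5.
Tax on sellers shifts supply to S = -111 + 1(P − 59) = -170 + P.
434 - P = -170 + P gives buyer price Pb = 302; sellers receive Ps = 302 − 59 = 243.
New quantity: Q = 434 − 1(302) = 132.
Buyer burden = 302 − 272.5 = 29.5; seller burden = 272.5 − 243 = 29.5.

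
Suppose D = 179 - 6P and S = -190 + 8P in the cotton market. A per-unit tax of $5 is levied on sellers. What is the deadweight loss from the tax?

Deadweight loss = 300/7

Pre-tax equilibrium: P* = 369/14, Q* = 146/7.
Tax on sellers shifts supply to S = -190 + 8(P − 5) = -230 + 8P.
179 - 6P = -230 + 8P gives buyer price Pb = 409/14; sellers receive Ps = 409/14 − 5 = 339/14.
New quantity: Q = 179 − 6(409/14) = 26/7.
DWL = ½ × 5 × (146/7 − 26/7) = 300/7.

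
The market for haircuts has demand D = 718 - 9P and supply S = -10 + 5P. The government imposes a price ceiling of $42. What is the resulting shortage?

Shortage = 140

Equilibrium price would be P* = 52, so the ceiling at 42 binds.
At P = 42: D = 718 − 9(42) = 340, S = -10 + 5(42) = 200.
Shortage = 340 − 200 = 140.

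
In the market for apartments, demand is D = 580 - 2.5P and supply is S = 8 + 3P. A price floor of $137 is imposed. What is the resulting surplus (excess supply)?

Surplus = 181.5

Equilibrium price would be P* = 104, so the floor at 137 binds.
At P = 137: D = 237.5, S = 419.
Surplus = 419 − 237.5 = 181.5.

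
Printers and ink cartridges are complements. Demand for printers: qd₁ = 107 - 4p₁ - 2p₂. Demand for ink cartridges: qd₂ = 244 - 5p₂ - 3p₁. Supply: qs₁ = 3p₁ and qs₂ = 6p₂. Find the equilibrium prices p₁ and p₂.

p₁ = 689/71, p₂ = 1387/71

Market 1: 107 - 4p₁ - 2p₂ = 3p₁ → 7p₁ + 2p₂ = 107.
Market 2: 11p₂ + 3p₁ = 244.
Eliminating p₂: 11×(1) − 2×(2) gives 71p₁ = 689, so p₁ = 689/71.
Back-substitute into (2): p₂ = (244 − 3×689/71) / 11 = 1387/71.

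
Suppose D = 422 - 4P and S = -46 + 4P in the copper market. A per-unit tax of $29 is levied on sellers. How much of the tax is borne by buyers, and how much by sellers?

Buyers bear $14.5, sellers bear $14.5

Pre-tax equilibrium: P* = 58.5, Q* = 188.
Tax on sellers shifts supply to S = -46 + 4(P − 29) = -162 + 4P.
422 - 4P = -162 + 4P gives buyer price Pb = 73; sellers receive Ps = 73 − 29 = 44.
New quantity: Q = 422 − 4(73) = 130.
Buyer burden = 73 − 58.5 = 14.5; seller burden = 58.5 − 44 = 14.5.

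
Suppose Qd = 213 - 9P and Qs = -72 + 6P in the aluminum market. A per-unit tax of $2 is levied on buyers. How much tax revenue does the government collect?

Tax revenue = 69.6

Pre-tax equilibrium: P* = 19, Q* = 42.
Tax on buyers shifts demand to Qd = 213 − 9(P + 2) = 195 - 9P.
195 - 9P = -72 + 6P gives seller price Ps = 17.8; buyers pay Pb = 17.8 + 2 = 19.8.
New quantity: Q = 213 − 9(19.8) = 34.8.
Revenue = 2 × 34.8 = 69.6.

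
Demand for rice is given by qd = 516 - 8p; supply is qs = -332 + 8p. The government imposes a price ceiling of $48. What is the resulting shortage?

Shortage = 80

Equilibrium price would be p* = 53, so the ceiling at 48 binds.
At p = 48: qd = 516 − 8(48) = 132, qs = -332 + 8(48) = 52.
Shortage = 132 − 52 = 80.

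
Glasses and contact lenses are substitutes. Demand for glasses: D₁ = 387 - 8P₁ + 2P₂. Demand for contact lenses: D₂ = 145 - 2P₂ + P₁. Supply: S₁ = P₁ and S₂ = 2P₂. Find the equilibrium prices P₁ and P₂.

P₁ = 919/17, P₂ = 846/17

Market 1: 387 - 8P₁ + 2P₂ = P₁ → 9P₁ - 2P₂ = 387.
Market 2: 4P₂ - P₁ = 145.
Eliminating P₂: 4×(1) + 2×(2) gives 34P₁ = 1838, so P₁ = 919/17.
Back-substitute into (2): P₂ = (145 + 1×919/17) / 4 = 846/17.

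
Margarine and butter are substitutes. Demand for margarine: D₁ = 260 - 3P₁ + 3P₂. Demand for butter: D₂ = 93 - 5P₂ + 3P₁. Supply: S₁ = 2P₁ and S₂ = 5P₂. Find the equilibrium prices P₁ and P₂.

P₁ = 2879/41, P₂ = 1245/41

Market 1: 260 - 3P₁ + 3P₂ = 2P₁ → 5P₁ - 3P₂ = 260.
Market 2: 10P₂ - 3P₁ = 93.
Eliminating P₂: 10×(1) + 3×(2) gives 41P₁ = 2879, so P₁ = 2879/41.
Back-substitute into (2): P₂ = (93 + 3×2879/41) / 10 = 1245/41.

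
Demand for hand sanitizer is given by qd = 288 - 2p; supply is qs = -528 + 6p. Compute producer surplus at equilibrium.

Producer surplus = 588

Equilibrium: 288 - 2p = -528 + 6p gives p* = 102, q* = 84.
Supply starts at p = 88 (where qs = 0).
PS = ½(102 − 88)(84) = 588.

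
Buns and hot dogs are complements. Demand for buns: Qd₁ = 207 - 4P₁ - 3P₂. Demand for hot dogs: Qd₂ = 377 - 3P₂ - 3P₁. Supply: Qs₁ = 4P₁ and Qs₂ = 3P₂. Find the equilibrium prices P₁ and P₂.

P₁ = 37/13, P₂ = 2395/39

Market 1: 207 - 4P₁ - 3P₂ = 4P₁ → 8P₁ + 3P₂ = 207.
Market 2: 6P₂ + 3P₁ = 377.
Eliminating P₂: 6×(1) − 3×(2) gives 39P₁ = 111, so P₁ = 37/13.
Back-substitute into (2): P₂ = (377 − 3×37/13) / 6 = 2395/39.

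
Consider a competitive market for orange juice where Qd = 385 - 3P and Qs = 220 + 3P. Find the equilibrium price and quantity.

Set Qd = Qs: 385 - 3P = 220 + 3P.
165 = 6P, so P* = 27.5.
Q* = 385 − 3(27.5) = 302.5.

P* = 27.5, Q* = 302.5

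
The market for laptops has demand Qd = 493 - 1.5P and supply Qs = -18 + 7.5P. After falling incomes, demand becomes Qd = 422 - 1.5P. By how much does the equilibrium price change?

Original equilibrium: P* = 511/9, Q* = 2447/6.
New equilibrium: 422 - 1.5P = -18 + 7.5P, so 440 = 9P and P' = 440/9; Q' = 422 − 1.5(440/9) = 1046/3.
Change in price: 440/9 − 511/9 = -71/9.

ΔP = -71/9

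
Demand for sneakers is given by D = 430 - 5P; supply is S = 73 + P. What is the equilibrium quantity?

Set D = S: 430 - 5P = 73 + P.
357 = 6P, so P* = 59.5.
Q* = 430 − 5(59.5) = 132.5.

Q* = 132.5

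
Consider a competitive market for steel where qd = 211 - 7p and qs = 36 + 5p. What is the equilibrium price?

p* = 175/12

Set qd = qs: 211 - 7p = 36 + 5p.
175 = 12p, so p* = 175/12.
q* = 211 − 7(175/12) = 1307/12.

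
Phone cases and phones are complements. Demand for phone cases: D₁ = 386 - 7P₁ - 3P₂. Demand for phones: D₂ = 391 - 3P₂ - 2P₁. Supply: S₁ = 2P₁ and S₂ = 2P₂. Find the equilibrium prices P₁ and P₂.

P₁ = 757/39, P₂ = 2747/39

Market 1: 386 - 7P₁ - 3P₂ = 2P₁ → 9P₁ + 3P₂ = 386.
Market 2: 5P₂ + 2P₁ = 391.
Eliminating P₂: 5×(1) − 3×(2) gives 39P₁ = 757, so P₁ = 757/39.
Back-substitute into (2): P₂ = (391 − 2×757/39) / 5 = 2747/39.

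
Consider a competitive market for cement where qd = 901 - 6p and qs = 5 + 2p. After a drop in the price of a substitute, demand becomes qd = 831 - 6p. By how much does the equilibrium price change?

Δp = -8.75

Original equilibrium: p* = 112, q* = 229.
New equilibrium: 831 - 6p = 5 + 2p, so 826 = 8p and p' = 103.25; q' = 831 − 6(103.25) = 211.5.
Change in price: 103.25 − 112 = -8.75.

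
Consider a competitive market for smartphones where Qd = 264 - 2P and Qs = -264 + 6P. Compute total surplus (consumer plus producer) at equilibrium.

Equilibrium: 264 - 2P = -264 + 6P gives P* = 66, Q* = 132.
Demand choke price: P = 132; supply starts at P = 44.
CS = ½(132 − 66)(132) = 4356; PS = ½(66 − 44)(132) = 1452.

Total surplus = 5808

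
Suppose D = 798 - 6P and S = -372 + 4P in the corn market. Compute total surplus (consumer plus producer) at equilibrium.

Equilibrium: 798 - 6P = -372 + 4P gives P* = 117, Q* = 96.
Demand choke price: P = 133; supply starts at P = 93.
CS = ½(133 − 117)(96) = 768; PS = ½(117 − 93)(96) = 1152.

Total surplus = 1920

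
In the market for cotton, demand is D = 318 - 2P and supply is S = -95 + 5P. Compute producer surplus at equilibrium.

Producer surplus = 4000

Equilibrium: 318 - 2P = -95 + 5P gives P* = 59, Q* = 200.
Supply starts at P = 19 (where S = 0).
PS = ½(59 − 19)(200) = 4000.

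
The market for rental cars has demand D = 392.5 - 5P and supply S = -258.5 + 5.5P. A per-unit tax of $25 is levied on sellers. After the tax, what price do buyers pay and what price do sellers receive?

Pre-tax equilibrium: P* = 62, Q* = 82.5.
Tax on sellers shifts supply to S = -258.5 + 5.5(P − 25) = -396 + 5.5P.
392.5 - 5P = -396 + 5.5P gives buyer price Pb = 1577/21; sellers receive Ps = 1577/21 − 25 = 1052/21.
New quantity: Q = 392.5 − 5(1577/21) = 715/42.

Buyers pay 1577/21, sellers receive 1052/21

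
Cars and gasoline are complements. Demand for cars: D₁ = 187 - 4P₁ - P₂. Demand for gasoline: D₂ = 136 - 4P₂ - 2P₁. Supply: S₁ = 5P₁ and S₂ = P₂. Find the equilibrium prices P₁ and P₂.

P₁ = 799/43, P₂ = 850/43

Market 1: 187 - 4P₁ - P₂ = 5P₁ → 9P₁ + P₂ = 187.
Market 2: 5P₂ + 2P₁ = 136.
Eliminating P₂: 5×(1) − 1×(2) gives 43P₁ = 799, so P₁ = 799/43.
Back-substitute into (2): P₂ = (136 − 2×799/43) / 5 = 850/43.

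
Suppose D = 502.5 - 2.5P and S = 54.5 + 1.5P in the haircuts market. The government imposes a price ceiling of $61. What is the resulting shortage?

Equilibrium price would be P* = 112, so the ceiling at 61 binds.
At P = 61: D = 502.5 − 2.5(61) = 350, S = 54.5 + 1.5(61) = 146.
Shortage = 350 − 146 = 204.

Shortage = 204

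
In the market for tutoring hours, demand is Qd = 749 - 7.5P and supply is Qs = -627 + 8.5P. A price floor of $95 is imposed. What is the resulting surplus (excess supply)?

Equilibrium price would be P* = 86, so the floor at 95 binds.
At P = 95: Qd = 36.5, Qs = 180.5.
Surplus = 180.5 − 36.5 = 144.

Surplus = 144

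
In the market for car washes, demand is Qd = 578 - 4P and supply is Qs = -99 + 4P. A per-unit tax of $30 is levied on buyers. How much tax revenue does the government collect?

Pre-tax equilibrium: P* = 84.625, Q* = 239.5.
Tax on buyers shifts demand to Qd = 578 − 4(P + 30) = 458 - 4P.
458 - 4P = -99 + 4P gives seller price Ps = 69.625; buyers pay Pb = 69.625 + 30 = 99.625.
New quantity: Q = 578 − 4(99.625) = 179.5.
Revenue = 30 × 179.5 = 5385.

Tax revenue = 5385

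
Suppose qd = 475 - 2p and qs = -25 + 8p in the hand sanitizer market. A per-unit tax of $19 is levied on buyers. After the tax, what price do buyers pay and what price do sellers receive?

Buyers pay $65.2, sellers receive $46.2

Pre-tax equilibrium: p* = 50, q* = 375.
Tax on buyers shifts demand to qd = 475 − 2(p + 19) = 437 - 2p.
437 - 2p = -25 + 8p gives seller price ps = 46.2; buyers pay pb = 46.2 + 19 = 65.2.
New quantity: q = 475 − 2(65.2) = 344.6.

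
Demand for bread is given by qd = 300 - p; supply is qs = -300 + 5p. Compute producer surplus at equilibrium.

Equilibrium: 300 - p = -300 + 5p gives p* = 100, q* = 200.
Supply starts at p = 60 (where qs = 0).
PS = ½(100 − 60)(200) = 4000.

Producer surplus = 4000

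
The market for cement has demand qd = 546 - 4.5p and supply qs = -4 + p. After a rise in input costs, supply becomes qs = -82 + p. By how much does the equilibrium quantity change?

Δq = -702/11

Original equilibrium: p* = 100, q* = 96.
New equilibrium: 546 - 4.5p = -82 + p, so 628 = 5.5p and p' = 1256/11; q' = 546 − 4.5(1256/11) = 354/11.
Change in quantity: 354/11 − 96 = -702/11.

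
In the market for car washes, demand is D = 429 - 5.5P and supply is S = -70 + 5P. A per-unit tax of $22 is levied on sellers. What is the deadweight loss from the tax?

Deadweight loss = 13310/21

Pre-tax equilibrium: P* = 998/21, Q* = 3520/21.
Tax on sellers shifts supply to S = -70 + 5(P − 22) = -180 + 5P.
429 - 5.5P = -180 + 5P gives buyer price Pb = 58; sellers receive Ps = 58 − 22 = 36.
New quantity: Q = 429 − 5.5(58) = 110.
DWL = ½ × 22 × (3520/21 − 110) = 13310/21.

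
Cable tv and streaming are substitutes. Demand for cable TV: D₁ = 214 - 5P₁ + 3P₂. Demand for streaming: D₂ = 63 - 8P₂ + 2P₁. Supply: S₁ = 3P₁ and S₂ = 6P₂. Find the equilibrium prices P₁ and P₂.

Market 1: 214 - 5P₁ + 3P₂ = 3P₁ → 8P₁ - 3P₂ = 214.
Market 2: 14P₂ - 2P₁ = 63.
Eliminating P₂: 14×(1) + 3×(2) gives 106P₁ = 3185, so P₁ = 3185/106.
Back-substitute into (2): P₂ = (63 + 2×3185/106) / 14 = 466/53.

P₁ = 3185/106, P₂ = 466/53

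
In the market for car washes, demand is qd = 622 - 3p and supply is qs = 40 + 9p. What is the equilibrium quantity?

Set qd = qs: 622 - 3p = 40 + 9p.
582 = 12p, so p* = 48.5.
q* = 622 − 3(48.5) = 476.5.

q* = 476.5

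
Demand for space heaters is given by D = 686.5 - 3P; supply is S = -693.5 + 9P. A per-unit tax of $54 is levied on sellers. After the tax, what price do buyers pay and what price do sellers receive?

Buyers pay $155.5, sellers receive $101.5

Pre-tax equilibrium: P* = 115, Q* = 341.5.
Tax on sellers shifts supply to S = -693.5 + 9(P − 54) = -1179.5 + 9P.
686.5 - 3P = -1179.5 + 9P gives buyer price Pb = 155.5; sellers receive Ps = 155.5 − 54 = 101.5.
New quantity: Q = 686.5 − 3(155.5) = 220.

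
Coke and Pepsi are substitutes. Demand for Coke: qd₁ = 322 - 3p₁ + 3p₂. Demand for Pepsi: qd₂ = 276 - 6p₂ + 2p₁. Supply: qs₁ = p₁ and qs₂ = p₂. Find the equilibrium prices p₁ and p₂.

p₁ = 1541/11, p₂ = 874/11

Market 1: 322 - 3p₁ + 3p₂ = p₁ → 4p₁ - 3p₂ = 322.
Market 2: 7p₂ - 2p₁ = 276.
Eliminating p₂: 7×(1) + 3×(2) gives 22p₁ = 3082, so p₁ = 1541/11.
Back-substitute into (2): p₂ = (276 + 2×1541/11) / 7 = 874/11.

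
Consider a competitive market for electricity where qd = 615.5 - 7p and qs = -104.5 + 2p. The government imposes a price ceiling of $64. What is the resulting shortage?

Shortage = 144

Equilibrium price would be p* = 80, so the ceiling at 64 binds.
At p = 64: qd = 615.5 − 7(64) = 167.5, qs = -104.5 + 2(64) = 23.5.
Shortage = 167.5 − 23.5 = 144.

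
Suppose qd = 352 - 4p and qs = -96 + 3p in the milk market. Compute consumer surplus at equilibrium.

Equilibrium: 352 - 4p = -96 + 3p gives p* = 64, q* = 96.
Demand choke price (qd = 0): p = 88.
CS = ½(88 − 64)(96) = 1152.

Consumer surplus = 1152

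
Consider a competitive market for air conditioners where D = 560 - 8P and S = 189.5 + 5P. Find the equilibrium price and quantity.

P* = 28.5, Q* = 332

Set D = S: 560 - 8P = 189.5 + 5P.
370.5 = 13P, so P* = 28.5.
Q* = 560 − 8(28.5) = 332.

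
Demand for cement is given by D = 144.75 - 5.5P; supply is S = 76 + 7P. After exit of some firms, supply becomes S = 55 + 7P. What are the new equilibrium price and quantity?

Original equilibrium: P* = 5.5, Q* = 114.5.
New equilibrium: 144.75 - 5.5P = 55 + 7P, so 89.75 = 12.5P and P' = 7.18; Q' = 144.75 − 5.5(7.18) = 105.26.

P' = 7.18, Q' = 105.26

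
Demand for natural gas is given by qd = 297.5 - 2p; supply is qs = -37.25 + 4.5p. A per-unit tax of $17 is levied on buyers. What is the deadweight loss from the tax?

Deadweight loss = 2601/13

Pre-tax equilibrium: p* = 51.5, q* = 194.5.
Tax on buyers shifts demand to qd = 297.5 − 2(p + 17) = 263.5 - 2p.
263.5 - 2p = -37.25 + 4.5p gives seller price ps = 1203/26; buyers pay pb = 1203/26 + 17 = 1645/26.
New quantity: q = 297.5 − 2(1645/26) = 4445/26.
DWL = ½ × 17 × (194.5 − 4445/26) = 2601/13.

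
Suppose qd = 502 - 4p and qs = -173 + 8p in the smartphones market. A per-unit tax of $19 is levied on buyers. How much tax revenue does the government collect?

Pre-tax equilibrium: p* = 56.25, q* = 277.
Tax on buyers shifts demand to qd = 502 − 4(p + 19) = 426 - 4p.
426 - 4p = -173 + 8p gives seller price ps = 599/12; buyers pay pb = 599/12 + 19 = 827/12.
New quantity: q = 502 − 4(827/12) = 679/3.
Revenue = 19 × 679/3 = 12901/3.

Tax revenue = 12901/3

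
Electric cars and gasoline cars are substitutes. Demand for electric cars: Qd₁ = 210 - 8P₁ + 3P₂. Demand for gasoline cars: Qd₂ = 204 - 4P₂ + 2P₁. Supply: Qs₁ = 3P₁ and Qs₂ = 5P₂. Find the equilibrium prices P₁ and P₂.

P₁ = 834/31, P₂ = 888/31

Market 1: 210 - 8P₁ + 3P₂ = 3P₁ → 11P₁ - 3P₂ = 210.
Market 2: 9P₂ - 2P₁ = 204.
Eliminating P₂: 9×(1) + 3×(2) gives 93P₁ = 2502, so P₁ = 834/31.
Back-substitute into (2): P₂ = (204 + 2×834/31) / 9 = 888/31.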